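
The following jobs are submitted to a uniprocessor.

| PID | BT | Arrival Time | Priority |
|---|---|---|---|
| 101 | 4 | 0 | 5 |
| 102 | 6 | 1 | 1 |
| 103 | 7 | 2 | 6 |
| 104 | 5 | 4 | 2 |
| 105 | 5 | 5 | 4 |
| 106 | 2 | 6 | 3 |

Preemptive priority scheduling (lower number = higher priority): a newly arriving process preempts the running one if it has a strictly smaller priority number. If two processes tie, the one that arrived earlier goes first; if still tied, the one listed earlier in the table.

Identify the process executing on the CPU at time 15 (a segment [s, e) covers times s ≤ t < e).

105

Schedule: | 101 0-1 | 102 1-7 | 104 7-12 | 106 12-14 | 105 14-19 | 101 19-22 | 103 22-29 |
Completion: 101=22  102=7  103=29  104=12  105=19  106=14
Turnaround (C−A): 101=22  102=6  103=27  104=8  105=14  106=8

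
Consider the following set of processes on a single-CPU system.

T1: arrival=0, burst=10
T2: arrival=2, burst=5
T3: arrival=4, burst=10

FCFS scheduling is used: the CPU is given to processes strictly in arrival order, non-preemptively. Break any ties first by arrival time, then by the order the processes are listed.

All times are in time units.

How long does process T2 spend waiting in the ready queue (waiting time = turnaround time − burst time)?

Schedule: | T1 0-10 | T2 10-15 | T3 15-25 |
Completion: T1=10  T2=15  T3=25
Turnaround (C−A): T1=10  T2=13  T3=21
Waiting(T2) = turnaround − burst = 13 − 5 = 8

8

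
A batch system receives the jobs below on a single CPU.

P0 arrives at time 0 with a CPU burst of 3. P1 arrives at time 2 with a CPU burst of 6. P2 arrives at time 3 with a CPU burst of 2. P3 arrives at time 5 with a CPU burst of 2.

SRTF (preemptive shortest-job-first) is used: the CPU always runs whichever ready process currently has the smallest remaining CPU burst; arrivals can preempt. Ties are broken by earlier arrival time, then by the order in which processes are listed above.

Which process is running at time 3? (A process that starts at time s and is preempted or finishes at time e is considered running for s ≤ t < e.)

P2

Timeline: | P0 0-3 | P2 3-5 | P3 5-7 | P1 7-13 |
Completion: P0=3  P1=13  P2=5  P3=7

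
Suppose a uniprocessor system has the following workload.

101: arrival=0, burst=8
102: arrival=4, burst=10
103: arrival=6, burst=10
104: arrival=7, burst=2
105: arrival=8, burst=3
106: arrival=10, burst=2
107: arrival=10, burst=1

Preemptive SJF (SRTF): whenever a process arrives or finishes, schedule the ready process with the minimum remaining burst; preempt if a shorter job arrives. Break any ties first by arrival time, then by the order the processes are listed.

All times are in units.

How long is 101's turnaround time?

8

Schedule: | 101 0-8 | 104 8-10 | 107 10-11 | 106 11-13 | 105 13-16 | 102 16-26 | 103 26-36 |
Completion: 101=8  102=26  103=36  104=10  105=16  106=13  107=11
Turnaround (C−A): 101=8  102=22  103=30  104=3  105=8  106=3  107=1
Turnaround(101) = completion − arrival = 8 − 0 = 8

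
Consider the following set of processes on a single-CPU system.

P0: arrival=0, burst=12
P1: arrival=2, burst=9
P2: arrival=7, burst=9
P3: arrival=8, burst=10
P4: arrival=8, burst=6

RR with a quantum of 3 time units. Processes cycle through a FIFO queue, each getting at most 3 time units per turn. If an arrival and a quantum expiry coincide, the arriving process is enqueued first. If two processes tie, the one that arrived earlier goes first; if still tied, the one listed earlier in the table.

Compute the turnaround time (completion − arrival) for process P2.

Timeline: | P0 0-3 | P1 3-6 | P0 6-9 | P1 9-12 | P2 12-15 | P3 15-18 | P4 18-21 | P0 21-24 | P1 24-27 | P2 27-30 | P3 30-33 | P4 33-36 | P0 36-39 | P2 39-42 | P3 42-46 |
Completion: P0=39  P1=27  P2=42  P3=46  P4=36
Turnaround(P2) = completion − arrival = 42 − 7 = 35

35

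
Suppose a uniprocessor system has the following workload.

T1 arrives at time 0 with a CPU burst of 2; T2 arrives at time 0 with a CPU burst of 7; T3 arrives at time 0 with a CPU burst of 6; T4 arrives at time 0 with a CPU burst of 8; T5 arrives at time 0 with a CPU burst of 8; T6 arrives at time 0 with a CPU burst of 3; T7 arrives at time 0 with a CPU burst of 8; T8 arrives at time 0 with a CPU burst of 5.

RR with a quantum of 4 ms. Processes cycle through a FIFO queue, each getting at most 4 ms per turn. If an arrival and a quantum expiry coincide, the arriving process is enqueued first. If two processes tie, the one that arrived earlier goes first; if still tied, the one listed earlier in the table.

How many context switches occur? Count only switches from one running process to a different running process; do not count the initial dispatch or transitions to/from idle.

13

Gantt: | T1 0-2 | T2 2-6 | T3 6-10 | T4 10-14 | T5 14-18 | T6 18-21 | T7 21-25 | T8 25-29 | T2 29-32 | T3 32-34 | T4 34-38 | T5 38-42 | T7 42-46 | T8 46-47 |
Completion: T1=2  T2=32  T3=34  T4=38  T5=42  T6=21  T7=46  T8=47
Turnaround (C−A): T1=2  T2=32  T3=34  T4=38  T5=42  T6=21  T7=46  T8=47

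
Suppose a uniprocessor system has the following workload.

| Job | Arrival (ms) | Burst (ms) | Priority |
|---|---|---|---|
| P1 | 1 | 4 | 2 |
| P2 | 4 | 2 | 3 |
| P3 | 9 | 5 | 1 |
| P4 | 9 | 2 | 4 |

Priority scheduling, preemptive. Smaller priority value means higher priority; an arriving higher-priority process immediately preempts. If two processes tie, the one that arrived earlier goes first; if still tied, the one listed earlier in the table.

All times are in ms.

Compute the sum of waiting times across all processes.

6

Gantt: | idle 0-1 | P1 1-5 | P2 5-7 | idle 7-9 | P3 9-14 | P4 14-16 |
Completion: P1=5  P2=7  P3=14  P4=16
Turnaround (C−A): P1=4  P2=3  P3=5  P4=7
Waiting = turnaround − burst: P1=0, P2=1, P3=0, P4=5
Total waiting = 0 + 1 + 0 + 5 = 6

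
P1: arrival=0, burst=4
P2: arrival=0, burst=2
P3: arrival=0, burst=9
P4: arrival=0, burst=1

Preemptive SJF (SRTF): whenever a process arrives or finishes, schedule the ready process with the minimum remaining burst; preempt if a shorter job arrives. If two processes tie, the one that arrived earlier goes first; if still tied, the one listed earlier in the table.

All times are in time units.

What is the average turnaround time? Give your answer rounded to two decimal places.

Timeline: | P4 0-1 | P2 1-3 | P1 3-7 | P3 7-16 |
Completion: P1=7  P2=3  P3=16  P4=1
Turnaround (C−A): P1=7  P2=3  P3=16  P4=1
Turnaround times: P1=7, P2=3, P3=16, P4=1
Average turnaround = (7+3+16+1) / 4 = 27/4 = 6.75

6.75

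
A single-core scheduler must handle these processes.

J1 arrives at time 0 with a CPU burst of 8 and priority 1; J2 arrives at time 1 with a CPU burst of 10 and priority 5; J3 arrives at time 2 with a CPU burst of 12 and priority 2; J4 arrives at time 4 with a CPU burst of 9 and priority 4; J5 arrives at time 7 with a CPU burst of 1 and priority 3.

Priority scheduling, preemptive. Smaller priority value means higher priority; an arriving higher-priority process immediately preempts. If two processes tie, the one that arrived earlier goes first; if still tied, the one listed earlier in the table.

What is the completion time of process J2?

Schedule: | J1 0-8 | J3 8-20 | J5 20-21 | J4 21-30 | J2 30-40 |
Completion: J1=8  J2=40  J3=20  J4=30  J5=21
Turnaround (C−A): J1=8  J2=39  J3=18  J4=26  J5=14

40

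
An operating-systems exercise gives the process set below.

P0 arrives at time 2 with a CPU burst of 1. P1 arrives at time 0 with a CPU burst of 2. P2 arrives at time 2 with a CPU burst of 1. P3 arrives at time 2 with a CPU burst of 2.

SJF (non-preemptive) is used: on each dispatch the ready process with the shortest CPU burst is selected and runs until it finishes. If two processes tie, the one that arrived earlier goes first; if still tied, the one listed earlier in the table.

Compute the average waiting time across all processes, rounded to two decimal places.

0.75

Timeline: | P1 0-2 | P0 2-3 | P2 3-4 | P3 4-6 |
Completion: P0=3  P1=2  P2=4  P3=6
Turnaround (C−A): P0=1  P1=2  P2=2  P3=4
Waiting times: P0=0, P1=0, P2=1, P3=2
Average waiting = (0+0+1+2) / 4 = 3/4 = 0.75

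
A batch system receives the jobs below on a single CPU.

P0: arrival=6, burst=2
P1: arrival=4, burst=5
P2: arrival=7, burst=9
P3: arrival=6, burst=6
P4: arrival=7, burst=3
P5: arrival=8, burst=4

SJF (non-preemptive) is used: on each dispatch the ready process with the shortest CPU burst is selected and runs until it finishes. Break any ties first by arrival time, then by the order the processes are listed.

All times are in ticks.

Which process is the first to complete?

Gantt: | idle 0-4 | P1 4-9 | P0 9-11 | P4 11-14 | P5 14-18 | P3 18-24 | P2 24-33 |
Completion: P0=11  P1=9  P2=33  P3=24  P4=14  P5=18
Finish order: P1 → P0 → P4 → P5 → P3 → P2

P1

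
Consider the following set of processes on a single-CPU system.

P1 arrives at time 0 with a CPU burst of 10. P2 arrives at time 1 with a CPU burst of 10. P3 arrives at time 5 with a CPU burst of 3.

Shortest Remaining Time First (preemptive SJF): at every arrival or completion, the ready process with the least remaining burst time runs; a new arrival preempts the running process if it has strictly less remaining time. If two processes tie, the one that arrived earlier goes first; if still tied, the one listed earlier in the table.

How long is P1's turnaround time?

13

Schedule: | P1 0-5 | P3 5-8 | P1 8-13 | P2 13-23 |
Completion: P1=13  P2=23  P3=8
Turnaround (C−A): P1=13  P2=22  P3=3
Turnaround(P1) = completion − arrival = 13 − 0 = 13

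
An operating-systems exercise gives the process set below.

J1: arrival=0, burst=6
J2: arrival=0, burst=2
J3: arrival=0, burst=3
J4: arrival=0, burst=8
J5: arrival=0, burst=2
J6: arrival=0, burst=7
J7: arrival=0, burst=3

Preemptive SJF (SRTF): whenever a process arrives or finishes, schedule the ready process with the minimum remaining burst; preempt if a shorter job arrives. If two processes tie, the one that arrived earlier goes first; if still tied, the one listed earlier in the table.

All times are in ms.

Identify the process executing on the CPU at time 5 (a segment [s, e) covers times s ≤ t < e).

Timeline: | J2 0-2 | J5 2-4 | J3 4-7 | J7 7-10 | J1 10-16 | J6 16-23 | J4 23-31 |
Completion: J1=16  J2=2  J3=7  J4=31  J5=4  J6=23  J7=10

J3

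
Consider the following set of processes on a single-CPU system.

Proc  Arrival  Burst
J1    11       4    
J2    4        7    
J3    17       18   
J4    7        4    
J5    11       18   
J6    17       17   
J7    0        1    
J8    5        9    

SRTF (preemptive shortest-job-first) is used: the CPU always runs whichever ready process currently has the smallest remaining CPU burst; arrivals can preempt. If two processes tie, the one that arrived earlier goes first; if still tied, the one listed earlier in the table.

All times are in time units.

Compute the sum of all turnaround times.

Schedule: | J7 0-1 | idle 1-4 | J2 4-11 | J4 11-15 | J1 15-19 | J8 19-28 | J6 28-45 | J5 45-63 | J3 63-81 |
Completion: J1=19  J2=11  J3=81  J4=15  J5=63  J6=45  J7=1  J8=28
Turnaround (C−A): J1=8  J2=7  J3=64  J4=8  J5=52  J6=28  J7=1  J8=23
Turnaround = completion − arrival: J1=8, J2=7, J3=64, J4=8, J5=52, J6=28, J7=1, J8=23
Total turnaround = 8 + 7 + 64 + 8 + 52 + 28 + 1 + 23 = 191

191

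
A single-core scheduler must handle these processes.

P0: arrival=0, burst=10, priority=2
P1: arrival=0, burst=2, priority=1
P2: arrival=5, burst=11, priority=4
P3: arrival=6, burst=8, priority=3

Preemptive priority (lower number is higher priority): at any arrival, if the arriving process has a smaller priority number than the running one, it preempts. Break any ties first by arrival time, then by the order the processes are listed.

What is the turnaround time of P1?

2

Gantt: | P1 0-2 | P0 2-12 | P3 12-20 | P2 20-31 |
Completion: P0=12  P1=2  P2=31  P3=20
Turnaround (C−A): P0=12  P1=2  P2=26  P3=14
Turnaround(P1) = completion − arrival = 2 − 0 = 2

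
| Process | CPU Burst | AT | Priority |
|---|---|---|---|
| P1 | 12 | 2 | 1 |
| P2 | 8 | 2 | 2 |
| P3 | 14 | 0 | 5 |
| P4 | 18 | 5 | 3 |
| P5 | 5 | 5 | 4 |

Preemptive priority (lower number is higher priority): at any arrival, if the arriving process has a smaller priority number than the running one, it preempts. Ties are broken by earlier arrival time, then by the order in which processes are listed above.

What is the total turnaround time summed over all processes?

Gantt: | P3 0-2 | P1 2-14 | P2 14-22 | P4 22-40 | P5 40-45 | P3 45-57 |
Completion: P1=14  P2=22  P3=57  P4=40  P5=45
Turnaround (C−A): P1=12  P2=20  P3=57  P4=35  P5=40
Turnaround = completion − arrival: P1=12, P2=20, P3=57, P4=35, P5=40
Total turnaround = 12 + 20 + 57 + 35 + 40 = 164

164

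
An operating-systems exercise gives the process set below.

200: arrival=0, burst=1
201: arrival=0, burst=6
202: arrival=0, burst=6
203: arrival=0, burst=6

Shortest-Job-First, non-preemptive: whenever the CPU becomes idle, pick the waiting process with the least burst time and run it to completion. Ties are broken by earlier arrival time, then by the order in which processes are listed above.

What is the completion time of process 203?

19

Schedule: | 200 0-1 | 201 1-7 | 202 7-13 | 203 13-19 |
Completion: 200=1  201=7  202=13  203=19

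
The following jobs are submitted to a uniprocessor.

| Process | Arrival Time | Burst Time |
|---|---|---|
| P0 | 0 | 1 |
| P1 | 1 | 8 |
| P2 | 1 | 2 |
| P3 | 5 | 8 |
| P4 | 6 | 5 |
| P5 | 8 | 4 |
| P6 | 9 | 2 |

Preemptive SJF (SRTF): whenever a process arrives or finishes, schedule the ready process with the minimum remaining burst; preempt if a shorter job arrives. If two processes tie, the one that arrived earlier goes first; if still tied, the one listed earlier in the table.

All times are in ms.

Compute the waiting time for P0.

Schedule: | P0 0-1 | P2 1-3 | P1 3-11 | P6 11-13 | P5 13-17 | P4 17-22 | P3 22-30 |
Completion: P0=1  P1=11  P2=3  P3=30  P4=22  P5=17  P6=13
Waiting(P0) = turnaround − burst = 1 − 1 = 0

0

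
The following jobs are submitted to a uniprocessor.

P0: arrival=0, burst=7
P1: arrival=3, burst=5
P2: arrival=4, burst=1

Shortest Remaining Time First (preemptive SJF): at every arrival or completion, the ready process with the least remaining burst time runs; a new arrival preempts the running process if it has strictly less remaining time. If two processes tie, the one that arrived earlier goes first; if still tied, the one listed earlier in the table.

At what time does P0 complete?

8

Timeline: | P0 0-4 | P2 4-5 | P0 5-8 | P1 8-13 |
Completion: P0=8  P1=13  P2=5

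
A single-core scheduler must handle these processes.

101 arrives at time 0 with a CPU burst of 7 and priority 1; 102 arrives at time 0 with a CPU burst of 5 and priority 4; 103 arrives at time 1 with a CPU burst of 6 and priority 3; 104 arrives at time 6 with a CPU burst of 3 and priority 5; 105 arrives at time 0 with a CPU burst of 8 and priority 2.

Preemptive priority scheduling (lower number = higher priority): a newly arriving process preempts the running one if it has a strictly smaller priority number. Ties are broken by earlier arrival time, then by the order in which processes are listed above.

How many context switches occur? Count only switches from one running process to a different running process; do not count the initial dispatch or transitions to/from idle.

Timeline: | 101 0-7 | 105 7-15 | 103 15-21 | 102 21-26 | 104 26-29 |
Completion: 101=7  102=26  103=21  104=29  105=15

4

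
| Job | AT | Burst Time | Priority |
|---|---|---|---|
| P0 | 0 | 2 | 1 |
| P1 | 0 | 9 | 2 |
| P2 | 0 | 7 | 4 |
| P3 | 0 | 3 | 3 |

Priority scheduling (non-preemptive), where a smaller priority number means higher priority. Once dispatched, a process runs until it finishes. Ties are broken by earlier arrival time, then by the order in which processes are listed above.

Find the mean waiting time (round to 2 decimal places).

Timeline: | P0 0-2 | P1 2-11 | P3 11-14 | P2 14-21 |
Completion: P0=2  P1=11  P2=21  P3=14
Turnaround (C−A): P0=2  P1=11  P2=21  P3=14
Waiting times: P0=0, P1=2, P2=14, P3=11
Average waiting = (0+2+14+11) / 4 = 27/4 = 6.75

6.75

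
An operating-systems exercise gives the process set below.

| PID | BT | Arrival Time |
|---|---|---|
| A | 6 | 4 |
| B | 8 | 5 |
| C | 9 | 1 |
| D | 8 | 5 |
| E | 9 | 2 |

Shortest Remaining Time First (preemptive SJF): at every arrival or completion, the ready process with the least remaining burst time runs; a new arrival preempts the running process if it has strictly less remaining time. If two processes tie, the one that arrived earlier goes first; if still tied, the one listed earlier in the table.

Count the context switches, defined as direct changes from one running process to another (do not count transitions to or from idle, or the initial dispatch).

4

Gantt: | idle 0-1 | C 1-10 | A 10-16 | B 16-24 | D 24-32 | E 32-41 |
Completion: A=16  B=24  C=10  D=32  E=41
Turnaround (C−A): A=12  B=19  C=9  D=27  E=39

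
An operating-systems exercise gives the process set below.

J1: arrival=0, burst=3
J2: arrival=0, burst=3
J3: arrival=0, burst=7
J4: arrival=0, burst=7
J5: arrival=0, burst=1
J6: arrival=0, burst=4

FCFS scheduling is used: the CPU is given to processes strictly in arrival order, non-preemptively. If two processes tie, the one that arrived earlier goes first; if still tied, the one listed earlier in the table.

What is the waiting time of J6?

Schedule: | J1 0-3 | J2 3-6 | J3 6-13 | J4 13-20 | J5 20-21 | J6 21-25 |
Completion: J1=3  J2=6  J3=13  J4=20  J5=21  J6=25
Turnaround (C−A): J1=3  J2=6  J3=13  J4=20  J5=21  J6=25
Waiting(J6) = turnaround − burst = 25 − 4 = 21

21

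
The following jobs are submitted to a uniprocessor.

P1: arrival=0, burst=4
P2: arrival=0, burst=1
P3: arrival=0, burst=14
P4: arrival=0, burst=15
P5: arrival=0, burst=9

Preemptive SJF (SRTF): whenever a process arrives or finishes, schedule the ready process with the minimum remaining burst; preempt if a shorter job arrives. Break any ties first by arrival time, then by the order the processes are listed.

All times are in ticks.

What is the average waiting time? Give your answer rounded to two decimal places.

Timeline: | P2 0-1 | P1 1-5 | P5 5-14 | P3 14-28 | P4 28-43 |
Completion: P1=5  P2=1  P3=28  P4=43  P5=14
Turnaround (C−A): P1=5  P2=1  P3=28  P4=43  P5=14
Waiting times: P1=1, P2=0, P3=14, P4=28, P5=5
Average waiting = (1+0+14+28+5) / 5 = 48/5 = 9.60

9.60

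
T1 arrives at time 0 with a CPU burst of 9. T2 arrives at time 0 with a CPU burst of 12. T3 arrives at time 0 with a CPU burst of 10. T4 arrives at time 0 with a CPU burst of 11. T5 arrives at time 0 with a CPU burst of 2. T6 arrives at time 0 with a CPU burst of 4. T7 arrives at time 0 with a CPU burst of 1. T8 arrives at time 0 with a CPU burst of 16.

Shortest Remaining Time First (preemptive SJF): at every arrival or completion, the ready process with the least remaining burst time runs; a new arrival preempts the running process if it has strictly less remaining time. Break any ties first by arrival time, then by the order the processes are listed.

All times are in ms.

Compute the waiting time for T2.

37

Schedule: | T7 0-1 | T5 1-3 | T6 3-7 | T1 7-16 | T3 16-26 | T4 26-37 | T2 37-49 | T8 49-65 |
Completion: T1=16  T2=49  T3=26  T4=37  T5=3  T6=7  T7=1  T8=65
Turnaround (C−A): T1=16  T2=49  T3=26  T4=37  T5=3  T6=7  T7=1  T8=65
Waiting(T2) = turnaround − burst = 49 − 12 = 37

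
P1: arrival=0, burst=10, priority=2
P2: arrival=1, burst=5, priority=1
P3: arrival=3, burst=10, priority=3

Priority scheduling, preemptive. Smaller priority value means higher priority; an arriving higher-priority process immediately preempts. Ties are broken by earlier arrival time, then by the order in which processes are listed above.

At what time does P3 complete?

Gantt: | P1 0-1 | P2 1-6 | P1 6-15 | P3 15-25 |
Completion: P1=15  P2=6  P3=25
Turnaround (C−A): P1=15  P2=5  P3=22

25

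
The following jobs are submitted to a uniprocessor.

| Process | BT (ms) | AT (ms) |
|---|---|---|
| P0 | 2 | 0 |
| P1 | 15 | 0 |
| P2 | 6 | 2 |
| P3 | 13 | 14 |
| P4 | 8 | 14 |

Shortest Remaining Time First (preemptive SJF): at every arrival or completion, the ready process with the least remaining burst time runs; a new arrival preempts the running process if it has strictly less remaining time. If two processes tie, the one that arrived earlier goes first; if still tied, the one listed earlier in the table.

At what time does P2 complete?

Timeline: | P0 0-2 | P2 2-8 | P1 8-14 | P4 14-22 | P1 22-31 | P3 31-44 |
Completion: P0=2  P1=31  P2=8  P3=44  P4=22
Turnaround (C−A): P0=2  P1=31  P2=6  P3=30  P4=8

8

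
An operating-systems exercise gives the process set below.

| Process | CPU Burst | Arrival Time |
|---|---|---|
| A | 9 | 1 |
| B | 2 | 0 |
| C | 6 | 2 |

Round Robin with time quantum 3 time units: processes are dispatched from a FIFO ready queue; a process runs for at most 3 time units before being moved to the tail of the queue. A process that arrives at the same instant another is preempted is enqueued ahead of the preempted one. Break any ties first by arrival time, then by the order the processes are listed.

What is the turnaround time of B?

Gantt: | B 0-2 | A 2-5 | C 5-8 | A 8-11 | C 11-14 | A 14-17 |
Completion: A=17  B=2  C=14
Turnaround (C−A): A=16  B=2  C=12
Turnaround(B) = completion − arrival = 2 − 0 = 2

2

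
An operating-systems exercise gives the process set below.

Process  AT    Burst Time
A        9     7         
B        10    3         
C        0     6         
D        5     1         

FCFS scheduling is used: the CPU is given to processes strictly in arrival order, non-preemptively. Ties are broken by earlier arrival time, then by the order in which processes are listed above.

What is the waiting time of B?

6

Gantt: | C 0-6 | D 6-7 | idle 7-9 | A 9-16 | B 16-19 |
Completion: A=16  B=19  C=6  D=7
Turnaround (C−A): A=7  B=9  C=6  D=2
Waiting(B) = turnaround − burst = 9 − 3 = 6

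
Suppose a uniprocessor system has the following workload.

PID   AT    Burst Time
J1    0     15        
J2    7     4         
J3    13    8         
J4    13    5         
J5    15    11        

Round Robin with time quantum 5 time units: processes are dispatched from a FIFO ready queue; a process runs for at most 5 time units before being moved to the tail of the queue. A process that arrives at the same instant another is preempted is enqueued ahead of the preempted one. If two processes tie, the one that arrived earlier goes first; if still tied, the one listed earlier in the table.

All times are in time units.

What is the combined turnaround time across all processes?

Schedule: | J1 0-10 | J2 10-14 | J1 14-19 | J3 19-24 | J4 24-29 | J5 29-34 | J3 34-37 | J5 37-43 |
Completion: J1=19  J2=14  J3=37  J4=29  J5=43
Turnaround (C−A): J1=19  J2=7  J3=24  J4=16  J5=28
Turnaround = completion − arrival: J1=19, J2=7, J3=24, J4=16, J5=28
Total turnaround = 19 + 7 + 24 + 16 + 28 = 94

94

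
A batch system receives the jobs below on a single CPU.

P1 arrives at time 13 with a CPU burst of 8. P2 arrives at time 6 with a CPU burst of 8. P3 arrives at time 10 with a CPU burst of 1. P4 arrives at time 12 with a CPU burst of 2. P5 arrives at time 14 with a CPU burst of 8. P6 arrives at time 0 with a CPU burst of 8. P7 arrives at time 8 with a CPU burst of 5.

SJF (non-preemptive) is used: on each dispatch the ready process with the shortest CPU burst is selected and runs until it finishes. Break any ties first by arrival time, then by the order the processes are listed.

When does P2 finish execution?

Schedule: | P6 0-8 | P7 8-13 | P3 13-14 | P4 14-16 | P2 16-24 | P1 24-32 | P5 32-40 |
Completion: P1=32  P2=24  P3=14  P4=16  P5=40  P6=8  P7=13
Turnaround (C−A): P1=19  P2=18  P3=4  P4=4  P5=26  P6=8  P7=5

24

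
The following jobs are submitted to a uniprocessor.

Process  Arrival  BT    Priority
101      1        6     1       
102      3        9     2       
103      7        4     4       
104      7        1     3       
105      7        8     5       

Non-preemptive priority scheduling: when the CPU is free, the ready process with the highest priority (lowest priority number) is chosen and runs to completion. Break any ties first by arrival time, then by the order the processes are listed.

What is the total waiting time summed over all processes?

37

Gantt: | idle 0-1 | 101 1-7 | 102 7-16 | 104 16-17 | 103 17-21 | 105 21-29 |
Completion: 101=7  102=16  103=21  104=17  105=29
Waiting = turnaround − burst: 101=0, 102=4, 103=10, 104=9, 105=14
Total waiting = 0 + 4 + 10 + 9 + 14 = 37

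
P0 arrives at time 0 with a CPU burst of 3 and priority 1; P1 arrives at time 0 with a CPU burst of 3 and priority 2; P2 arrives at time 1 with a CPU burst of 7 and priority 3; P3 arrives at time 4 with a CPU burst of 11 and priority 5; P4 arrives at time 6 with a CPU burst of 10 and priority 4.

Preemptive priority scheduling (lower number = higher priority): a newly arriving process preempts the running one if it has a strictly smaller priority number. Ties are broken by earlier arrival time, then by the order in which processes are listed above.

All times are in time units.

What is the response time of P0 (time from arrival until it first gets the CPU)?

Timeline: | P0 0-3 | P1 3-6 | P2 6-13 | P4 13-23 | P3 23-34 |
Completion: P0=3  P1=6  P2=13  P3=34  P4=23
Response(P0) = first start − arrival = 0 − 0 = 0

0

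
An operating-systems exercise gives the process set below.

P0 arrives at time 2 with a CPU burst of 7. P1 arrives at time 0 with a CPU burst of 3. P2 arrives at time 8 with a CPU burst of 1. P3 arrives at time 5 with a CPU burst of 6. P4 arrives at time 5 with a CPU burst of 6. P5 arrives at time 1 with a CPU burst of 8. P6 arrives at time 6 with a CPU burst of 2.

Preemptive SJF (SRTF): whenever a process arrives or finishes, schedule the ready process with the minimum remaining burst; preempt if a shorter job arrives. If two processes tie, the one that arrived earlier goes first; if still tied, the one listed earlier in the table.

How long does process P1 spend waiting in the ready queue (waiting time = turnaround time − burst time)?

Schedule: | P1 0-3 | P0 3-6 | P6 6-8 | P2 8-9 | P0 9-13 | P3 13-19 | P4 19-25 | P5 25-33 |
Completion: P0=13  P1=3  P2=9  P3=19  P4=25  P5=33  P6=8
Waiting(P1) = turnaround − burst = 3 − 3 = 0

0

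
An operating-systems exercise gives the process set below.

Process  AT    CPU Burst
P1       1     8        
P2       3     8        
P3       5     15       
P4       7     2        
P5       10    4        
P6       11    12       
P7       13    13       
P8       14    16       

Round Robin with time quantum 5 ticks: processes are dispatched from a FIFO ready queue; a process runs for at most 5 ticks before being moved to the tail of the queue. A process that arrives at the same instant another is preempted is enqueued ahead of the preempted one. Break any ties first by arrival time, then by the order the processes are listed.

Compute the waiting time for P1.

Schedule: | idle 0-1 | P1 1-6 | P2 6-11 | P3 11-16 | P1 16-19 | P4 19-21 | P5 21-25 | P6 25-30 | P2 30-33 | P7 33-38 | P8 38-43 | P3 43-48 | P6 48-53 | P7 53-58 | P8 58-63 | P3 63-68 | P6 68-70 | P7 70-73 | P8 73-79 |
Completion: P1=19  P2=33  P3=68  P4=21  P5=25  P6=70  P7=73  P8=79
Turnaround (C−A): P1=18  P2=30  P3=63  P4=14  P5=15  P6=59  P7=60  P8=65
Waiting(P1) = turnaround − burst = 18 − 8 = 10

10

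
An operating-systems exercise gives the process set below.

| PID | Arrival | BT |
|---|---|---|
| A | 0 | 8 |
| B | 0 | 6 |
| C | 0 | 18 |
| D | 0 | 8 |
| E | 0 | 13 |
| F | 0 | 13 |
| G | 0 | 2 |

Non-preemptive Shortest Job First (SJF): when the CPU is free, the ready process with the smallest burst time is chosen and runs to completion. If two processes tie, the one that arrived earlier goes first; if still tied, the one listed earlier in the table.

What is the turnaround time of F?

Gantt: | G 0-2 | B 2-8 | A 8-16 | D 16-24 | E 24-37 | F 37-50 | C 50-68 |
Completion: A=16  B=8  C=68  D=24  E=37  F=50  G=2
Turnaround(F) = completion − arrival = 50 − 0 = 50

50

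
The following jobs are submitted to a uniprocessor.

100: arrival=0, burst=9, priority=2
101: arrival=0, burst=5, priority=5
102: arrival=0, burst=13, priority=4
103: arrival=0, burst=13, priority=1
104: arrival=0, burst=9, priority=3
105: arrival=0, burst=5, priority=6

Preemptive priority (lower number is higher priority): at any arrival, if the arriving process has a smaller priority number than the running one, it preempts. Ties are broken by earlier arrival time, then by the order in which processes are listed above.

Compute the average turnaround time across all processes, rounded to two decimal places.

35.50

Schedule: | 103 0-13 | 100 13-22 | 104 22-31 | 102 31-44 | 101 44-49 | 105 49-54 |
Completion: 100=22  101=49  102=44  103=13  104=31  105=54
Turnaround (C−A): 100=22  101=49  102=44  103=13  104=31  105=54
Turnaround times: 100=22, 101=49, 102=44, 103=13, 104=31, 105=54
Average turnaround = (22+49+44+13+31+54) / 6 = 213/6 = 35.50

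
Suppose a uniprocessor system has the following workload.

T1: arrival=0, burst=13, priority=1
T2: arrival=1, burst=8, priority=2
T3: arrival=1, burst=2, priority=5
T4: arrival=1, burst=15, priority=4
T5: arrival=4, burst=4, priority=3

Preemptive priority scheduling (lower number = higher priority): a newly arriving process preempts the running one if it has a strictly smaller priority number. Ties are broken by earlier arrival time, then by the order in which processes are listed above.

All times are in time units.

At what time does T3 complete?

42

Gantt: | T1 0-13 | T2 13-21 | T5 21-25 | T4 25-40 | T3 40-42 |
Completion: T1=13  T2=21  T3=42  T4=40  T5=25
Turnaround (C−A): T1=13  T2=20  T3=41  T4=39  T5=21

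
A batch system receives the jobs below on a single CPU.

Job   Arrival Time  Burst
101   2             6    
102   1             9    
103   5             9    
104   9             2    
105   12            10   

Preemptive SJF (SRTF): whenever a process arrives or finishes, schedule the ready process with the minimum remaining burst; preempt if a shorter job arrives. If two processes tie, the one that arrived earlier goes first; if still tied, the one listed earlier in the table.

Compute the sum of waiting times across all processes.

36

Timeline: | idle 0-1 | 102 1-2 | 101 2-8 | 102 8-9 | 104 9-11 | 102 11-18 | 103 18-27 | 105 27-37 |
Completion: 101=8  102=18  103=27  104=11  105=37
Waiting = turnaround − burst: 101=0, 102=8, 103=13, 104=0, 105=15
Total waiting = 0 + 8 + 13 + 0 + 15 = 36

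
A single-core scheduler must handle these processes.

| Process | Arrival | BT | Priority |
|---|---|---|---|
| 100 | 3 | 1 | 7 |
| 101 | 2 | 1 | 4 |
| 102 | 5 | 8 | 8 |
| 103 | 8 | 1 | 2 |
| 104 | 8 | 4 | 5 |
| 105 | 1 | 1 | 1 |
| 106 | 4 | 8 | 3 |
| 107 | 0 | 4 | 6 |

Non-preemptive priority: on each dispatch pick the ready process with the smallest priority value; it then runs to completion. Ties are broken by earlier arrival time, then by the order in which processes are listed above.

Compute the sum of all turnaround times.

Schedule: | 107 0-4 | 105 4-5 | 106 5-13 | 103 13-14 | 101 14-15 | 104 15-19 | 100 19-20 | 102 20-28 |
Completion: 100=20  101=15  102=28  103=14  104=19  105=5  106=13  107=4
Turnaround = completion − arrival: 100=17, 101=13, 102=23, 103=6, 104=11, 105=4, 106=9, 107=4
Total turnaround = 17 + 13 + 23 + 6 + 11 + 4 + 9 + 4 = 87

87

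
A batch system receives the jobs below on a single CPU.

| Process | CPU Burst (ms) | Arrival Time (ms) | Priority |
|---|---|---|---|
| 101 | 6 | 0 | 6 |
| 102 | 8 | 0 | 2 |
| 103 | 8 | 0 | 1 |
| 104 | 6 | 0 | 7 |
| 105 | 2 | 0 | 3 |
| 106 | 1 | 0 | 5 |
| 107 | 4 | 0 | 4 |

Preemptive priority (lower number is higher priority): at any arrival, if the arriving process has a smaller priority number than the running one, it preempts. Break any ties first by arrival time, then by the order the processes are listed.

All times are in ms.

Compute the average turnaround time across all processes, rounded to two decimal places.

21.57

Gantt: | 103 0-8 | 102 8-16 | 105 16-18 | 107 18-22 | 106 22-23 | 101 23-29 | 104 29-35 |
Completion: 101=29  102=16  103=8  104=35  105=18  106=23  107=22
Turnaround (C−A): 101=29  102=16  103=8  104=35  105=18  106=23  107=22
Turnaround times: 101=29, 102=16, 103=8, 104=35, 105=18, 106=23, 107=22
Average turnaround = (29+16+8+35+18+23+22) / 7 = 151/7 = 21.57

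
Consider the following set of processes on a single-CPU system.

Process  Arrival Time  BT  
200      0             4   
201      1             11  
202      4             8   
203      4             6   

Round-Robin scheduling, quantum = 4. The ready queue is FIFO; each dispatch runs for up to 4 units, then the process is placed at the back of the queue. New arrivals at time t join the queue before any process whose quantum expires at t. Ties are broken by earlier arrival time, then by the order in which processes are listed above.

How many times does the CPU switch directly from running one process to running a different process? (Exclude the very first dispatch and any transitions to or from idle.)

Timeline: | 200 0-4 | 201 4-8 | 202 8-12 | 203 12-16 | 201 16-20 | 202 20-24 | 203 24-26 | 201 26-29 |
Completion: 200=4  201=29  202=24  203=26
Turnaround (C−A): 200=4  201=28  202=20  203=22

7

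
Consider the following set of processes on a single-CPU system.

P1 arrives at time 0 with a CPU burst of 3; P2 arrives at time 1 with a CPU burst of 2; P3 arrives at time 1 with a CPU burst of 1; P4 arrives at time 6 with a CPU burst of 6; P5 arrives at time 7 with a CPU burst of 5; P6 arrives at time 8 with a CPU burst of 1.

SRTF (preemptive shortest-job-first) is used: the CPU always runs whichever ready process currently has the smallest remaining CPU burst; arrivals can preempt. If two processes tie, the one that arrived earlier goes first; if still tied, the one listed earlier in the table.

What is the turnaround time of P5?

Timeline: | P1 0-1 | P3 1-2 | P1 2-4 | P2 4-6 | P4 6-8 | P6 8-9 | P4 9-13 | P5 13-18 |
Completion: P1=4  P2=6  P3=2  P4=13  P5=18  P6=9
Turnaround (C−A): P1=4  P2=5  P3=1  P4=7  P5=11  P6=1
Turnaround(P5) = completion − arrival = 18 − 7 = 11

11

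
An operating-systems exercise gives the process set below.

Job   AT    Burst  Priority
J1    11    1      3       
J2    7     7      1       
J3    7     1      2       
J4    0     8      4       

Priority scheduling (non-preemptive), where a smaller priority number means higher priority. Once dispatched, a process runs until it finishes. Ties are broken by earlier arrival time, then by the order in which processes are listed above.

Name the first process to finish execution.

J4

Gantt: | J4 0-8 | J2 8-15 | J3 15-16 | J1 16-17 |
Completion: J1=17  J2=15  J3=16  J4=8
Turnaround (C−A): J1=6  J2=8  J3=9  J4=8
Finish order: J4 → J2 → J3 → J1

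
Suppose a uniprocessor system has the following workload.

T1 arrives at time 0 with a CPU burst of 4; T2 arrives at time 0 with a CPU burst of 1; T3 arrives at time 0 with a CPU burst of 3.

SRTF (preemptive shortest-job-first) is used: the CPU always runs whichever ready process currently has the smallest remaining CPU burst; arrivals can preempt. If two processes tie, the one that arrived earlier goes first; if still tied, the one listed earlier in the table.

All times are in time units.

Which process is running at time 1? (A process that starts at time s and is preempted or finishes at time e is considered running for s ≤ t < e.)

T3

Timeline: | T2 0-1 | T3 1-4 | T1 4-8 |
Completion: T1=8  T2=1  T3=4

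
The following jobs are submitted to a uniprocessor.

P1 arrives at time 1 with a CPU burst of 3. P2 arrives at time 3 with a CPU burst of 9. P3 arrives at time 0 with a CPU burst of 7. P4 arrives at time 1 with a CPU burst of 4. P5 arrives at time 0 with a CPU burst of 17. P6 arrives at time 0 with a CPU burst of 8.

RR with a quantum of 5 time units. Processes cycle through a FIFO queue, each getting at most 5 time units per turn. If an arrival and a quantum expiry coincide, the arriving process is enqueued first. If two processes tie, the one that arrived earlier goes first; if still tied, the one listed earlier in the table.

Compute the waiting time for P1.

Timeline: | P3 0-5 | P5 5-10 | P6 10-15 | P1 15-18 | P4 18-22 | P2 22-27 | P3 27-29 | P5 29-34 | P6 34-37 | P2 37-41 | P5 41-48 |
Completion: P1=18  P2=41  P3=29  P4=22  P5=48  P6=37
Waiting(P1) = turnaround − burst = 17 − 3 = 14

14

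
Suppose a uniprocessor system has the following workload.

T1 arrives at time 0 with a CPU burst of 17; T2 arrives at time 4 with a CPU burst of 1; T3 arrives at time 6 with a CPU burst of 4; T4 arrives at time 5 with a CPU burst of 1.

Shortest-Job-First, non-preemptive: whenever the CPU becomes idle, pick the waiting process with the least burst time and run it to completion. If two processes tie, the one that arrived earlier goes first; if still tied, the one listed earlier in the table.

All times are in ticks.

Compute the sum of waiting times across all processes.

39

Schedule: | T1 0-17 | T2 17-18 | T4 18-19 | T3 19-23 |
Completion: T1=17  T2=18  T3=23  T4=19
Turnaround (C−A): T1=17  T2=14  T3=17  T4=14
Waiting = turnaround − burst: T1=0, T2=13, T3=13, T4=13
Total waiting = 0 + 13 + 13 + 13 = 39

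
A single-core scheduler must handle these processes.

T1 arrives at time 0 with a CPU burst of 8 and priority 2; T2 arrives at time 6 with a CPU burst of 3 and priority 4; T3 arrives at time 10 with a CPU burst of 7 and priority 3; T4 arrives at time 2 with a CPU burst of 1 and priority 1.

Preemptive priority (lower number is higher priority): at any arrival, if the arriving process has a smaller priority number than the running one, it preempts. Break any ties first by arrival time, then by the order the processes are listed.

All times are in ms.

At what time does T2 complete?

19

Timeline: | T1 0-2 | T4 2-3 | T1 3-9 | T2 9-10 | T3 10-17 | T2 17-19 |
Completion: T1=9  T2=19  T3=17  T4=3
Turnaround (C−A): T1=9  T2=13  T3=7  T4=1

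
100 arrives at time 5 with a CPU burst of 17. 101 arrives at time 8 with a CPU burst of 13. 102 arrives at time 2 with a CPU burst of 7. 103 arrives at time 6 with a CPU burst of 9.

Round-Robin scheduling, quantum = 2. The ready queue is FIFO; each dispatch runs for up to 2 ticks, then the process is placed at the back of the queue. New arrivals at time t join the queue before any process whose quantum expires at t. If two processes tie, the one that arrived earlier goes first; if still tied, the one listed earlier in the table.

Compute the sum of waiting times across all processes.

81

Schedule: | idle 0-2 | 102 2-6 | 100 6-8 | 103 8-10 | 102 10-12 | 101 12-14 | 100 14-16 | 103 16-18 | 102 18-19 | 101 19-21 | 100 21-23 | 103 23-25 | 101 25-27 | 100 27-29 | 103 29-31 | 101 31-33 | 100 33-35 | 103 35-36 | 101 36-38 | 100 38-40 | 101 40-42 | 100 42-44 | 101 44-45 | 100 45-48 |
Completion: 100=48  101=45  102=19  103=36
Waiting = turnaround − burst: 100=26, 101=24, 102=10, 103=21
Total waiting = 26 + 24 + 10 + 21 = 81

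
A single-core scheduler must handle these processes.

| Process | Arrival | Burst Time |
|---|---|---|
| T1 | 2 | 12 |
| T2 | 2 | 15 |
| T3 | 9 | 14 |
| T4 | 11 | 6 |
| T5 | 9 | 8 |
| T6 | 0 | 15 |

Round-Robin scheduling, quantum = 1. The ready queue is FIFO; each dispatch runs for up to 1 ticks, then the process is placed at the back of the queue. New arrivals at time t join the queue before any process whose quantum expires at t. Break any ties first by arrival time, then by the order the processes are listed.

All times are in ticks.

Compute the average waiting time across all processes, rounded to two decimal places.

43.00

Schedule: | T6 0-2 | T1 2-3 | T2 3-4 | T6 4-5 | T1 5-6 | T2 6-7 | T6 7-8 | T1 8-9 | T2 9-10 | T6 10-11 | T3 11-12 | T5 12-13 | T1 13-14 | T2 14-15 | T4 15-16 | T6 16-17 | T3 17-18 | T5 18-19 | T1 19-20 | T2 20-21 | T4 21-22 | T6 22-23 | T3 23-24 | T5 24-25 | T1 25-26 | T2 26-27 | T4 27-28 | T6 28-29 | T3 29-30 | T5 30-31 | T1 31-32 | T2 32-33 | T4 33-34 | T6 34-35 | T3 35-36 | T5 36-37 | T1 37-38 | T2 38-39 | T4 39-40 | T6 40-41 | T3 41-42 | T5 42-43 | T1 43-44 | T2 44-45 | T4 45-46 | T6 46-47 | T3 47-48 | T5 48-49 | T1 49-50 | T2 50-51 | T6 51-52 | T3 52-53 | T5 53-54 | T1 54-55 | T2 55-56 | T6 56-57 | T3 57-58 | T1 58-59 | T2 59-60 | T6 60-61 | T3 61-62 | T2 62-63 | T6 63-64 | T3 64-65 | T2 65-66 | T3 66-67 | T2 67-68 | T3 68-70 |
Completion: T1=59  T2=68  T3=70  T4=46  T5=54  T6=64
Turnaround (C−A): T1=57  T2=66  T3=61  T4=35  T5=45  T6=64
Waiting times: T1=45, T2=51, T3=47, T4=29, T5=37, T6=49
Average waiting = (45+51+47+29+37+49) / 6 = 258/6 = 43.00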